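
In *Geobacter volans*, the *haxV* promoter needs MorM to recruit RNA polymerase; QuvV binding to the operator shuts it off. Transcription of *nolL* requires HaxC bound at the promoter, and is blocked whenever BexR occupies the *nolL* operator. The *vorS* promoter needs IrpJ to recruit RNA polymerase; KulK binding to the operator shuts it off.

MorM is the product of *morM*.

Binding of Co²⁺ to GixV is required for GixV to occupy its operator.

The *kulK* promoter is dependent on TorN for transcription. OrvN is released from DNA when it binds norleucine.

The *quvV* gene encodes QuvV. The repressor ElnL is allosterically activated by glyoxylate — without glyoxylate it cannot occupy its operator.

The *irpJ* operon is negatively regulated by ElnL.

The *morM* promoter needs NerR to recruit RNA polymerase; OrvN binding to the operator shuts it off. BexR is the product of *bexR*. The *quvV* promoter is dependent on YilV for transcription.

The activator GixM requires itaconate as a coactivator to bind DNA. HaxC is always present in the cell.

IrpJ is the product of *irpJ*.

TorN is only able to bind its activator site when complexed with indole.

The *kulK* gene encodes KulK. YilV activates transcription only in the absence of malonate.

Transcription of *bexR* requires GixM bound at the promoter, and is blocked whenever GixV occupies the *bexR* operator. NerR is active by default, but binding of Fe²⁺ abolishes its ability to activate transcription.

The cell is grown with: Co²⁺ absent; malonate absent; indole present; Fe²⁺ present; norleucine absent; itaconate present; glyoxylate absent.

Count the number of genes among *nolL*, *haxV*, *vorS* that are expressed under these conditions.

Co²⁺ is absent, so GixV is inactive.
Itaconate is present, so GixM is active.
No repressor is bound and GixM is active, so *bexR* is transcribed.
So BexR is produced and active.
HaxC is produced constitutively and is active.
With repressor BexR bound, *nolL* is not transcribed.
→ *nolL* is OFF.
Malonate is absent, so YilV is active.
No repressor is bound and YilV is active, so *quvV* is transcribed.
So QuvV is produced and active.
Norleucine is absent, so OrvN is active.
Fe²⁺ is present, so NerR is inactive.
With repressor OrvN bound, *morM* is not transcribed.
So MorM is not produced.
With repressor QuvV bound, *haxV* is not transcribed.
→ *haxV* is OFF.
Indole is present, so TorN is active.
No repressor is bound and TorN is active, so *kulK* is transcribed.
So KulK is produced and active.
Glyoxylate is absent, so ElnL is inactive.
With no repressor bound, *irpJ* is transcribed.
So IrpJ is produced and active.
With repressor KulK bound, *vorS* is not transcribed.
→ *vorS* is OFF.
0 of the 3 genes are transcribed.

0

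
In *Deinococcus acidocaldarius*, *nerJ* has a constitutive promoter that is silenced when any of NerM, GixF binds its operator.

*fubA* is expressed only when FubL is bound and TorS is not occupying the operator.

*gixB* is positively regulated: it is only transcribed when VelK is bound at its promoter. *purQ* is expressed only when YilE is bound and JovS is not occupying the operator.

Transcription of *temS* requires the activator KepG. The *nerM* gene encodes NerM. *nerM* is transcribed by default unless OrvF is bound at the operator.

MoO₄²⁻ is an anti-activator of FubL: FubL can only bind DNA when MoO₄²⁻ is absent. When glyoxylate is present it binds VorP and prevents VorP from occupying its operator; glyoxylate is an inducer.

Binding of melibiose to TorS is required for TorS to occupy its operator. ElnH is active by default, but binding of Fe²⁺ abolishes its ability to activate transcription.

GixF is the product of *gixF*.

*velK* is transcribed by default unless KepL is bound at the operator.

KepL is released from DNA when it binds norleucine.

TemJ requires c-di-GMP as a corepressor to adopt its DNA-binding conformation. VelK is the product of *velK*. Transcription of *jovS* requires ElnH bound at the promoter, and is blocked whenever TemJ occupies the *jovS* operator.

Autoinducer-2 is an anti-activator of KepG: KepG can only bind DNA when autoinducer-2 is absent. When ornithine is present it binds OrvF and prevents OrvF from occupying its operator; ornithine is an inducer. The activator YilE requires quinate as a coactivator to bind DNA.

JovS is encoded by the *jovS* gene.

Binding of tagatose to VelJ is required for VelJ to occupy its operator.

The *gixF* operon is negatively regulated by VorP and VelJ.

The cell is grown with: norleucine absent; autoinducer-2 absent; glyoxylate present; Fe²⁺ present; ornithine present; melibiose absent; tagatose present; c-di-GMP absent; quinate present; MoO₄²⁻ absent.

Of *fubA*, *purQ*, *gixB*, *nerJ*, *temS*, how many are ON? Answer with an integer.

MoO₄²⁻ is absent, so FubL is active.
Melibiose is absent, so TorS is inactive.
No repressor is bound and FubL is active, so *fubA* is transcribed.
→ *fubA* is ON.
Quinate is present, so YilE is active.
c-di-GMP is absent, so TemJ is inactive.
Fe²⁺ is present, so ElnH is inactive.
Required activator ElnH is absent, so *jovS* is not transcribed.
So JovS is not produced.
No repressor is bound and YilE is active, so *purQ* is transcribed.
→ *purQ* is ON.
Norleucine is absent, so KepL is active.
With repressor KepL bound, *velK* is not transcribed.
So VelK is not produced.
Required activator VelK is absent, so *gixB* is not transcribed.
→ *gixB* is OFF.
Ornithine is present, so OrvF is inactive.
With no repressor bound, *nerM* is transcribed.
So NerM is produced and active.
Glyoxylate is present, so VorP is inactive.
Tagatose is present, so VelJ is active.
With repressor VelJ bound, *gixF* is not transcribed.
So GixF is not produced.
With repressor NerM bound, *nerJ* is not transcribed.
→ *nerJ* is OFF.
Autoinducer-2 is absent, so KepG is active.
No repressor is bound and KepG is active, so *temS* is transcribed.
→ *temS* is ON.
3 of the 5 genes are transcribed.

3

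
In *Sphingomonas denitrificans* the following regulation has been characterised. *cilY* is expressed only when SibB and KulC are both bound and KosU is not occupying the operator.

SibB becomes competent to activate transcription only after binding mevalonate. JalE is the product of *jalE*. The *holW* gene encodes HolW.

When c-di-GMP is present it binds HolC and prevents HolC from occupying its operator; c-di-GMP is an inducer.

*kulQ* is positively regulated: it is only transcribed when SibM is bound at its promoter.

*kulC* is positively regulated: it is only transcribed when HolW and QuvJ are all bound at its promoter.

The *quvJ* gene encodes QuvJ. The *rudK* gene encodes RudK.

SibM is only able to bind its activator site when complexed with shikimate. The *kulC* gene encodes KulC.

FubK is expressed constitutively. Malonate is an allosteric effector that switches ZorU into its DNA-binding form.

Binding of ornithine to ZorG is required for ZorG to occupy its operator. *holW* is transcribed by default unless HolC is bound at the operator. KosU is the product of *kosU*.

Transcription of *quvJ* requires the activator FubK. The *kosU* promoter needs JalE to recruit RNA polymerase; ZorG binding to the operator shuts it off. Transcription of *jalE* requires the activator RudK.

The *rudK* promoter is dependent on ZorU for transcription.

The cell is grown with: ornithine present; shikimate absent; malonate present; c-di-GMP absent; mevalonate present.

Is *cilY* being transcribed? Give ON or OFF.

Malonate is present, so ZorU is active.
No repressor is bound and ZorU is active, so *rudK* is transcribed.
So RudK is produced and active.
No repressor is bound and RudK is active, so *jalE* is transcribed.
So JalE is produced and active.
Ornithine is present, so ZorG is active.
With repressor ZorG bound, *kosU* is not transcribed.
So KosU is not produced.
Mevalonate is present, so SibB is active.
c-di-GMP is absent, so HolC is active.
With repressor HolC bound, *holW* is not transcribed.
So HolW is not produced.
FubK is produced constitutively and is active.
No repressor is bound and FubK is active, so *quvJ* is transcribed.
So QuvJ is produced and active.
Required activator HolW is absent, so *kulC* is not transcribed.
So KulC is not produced.
Required activator KulC is absent, so *cilY* is not transcribed.

OFF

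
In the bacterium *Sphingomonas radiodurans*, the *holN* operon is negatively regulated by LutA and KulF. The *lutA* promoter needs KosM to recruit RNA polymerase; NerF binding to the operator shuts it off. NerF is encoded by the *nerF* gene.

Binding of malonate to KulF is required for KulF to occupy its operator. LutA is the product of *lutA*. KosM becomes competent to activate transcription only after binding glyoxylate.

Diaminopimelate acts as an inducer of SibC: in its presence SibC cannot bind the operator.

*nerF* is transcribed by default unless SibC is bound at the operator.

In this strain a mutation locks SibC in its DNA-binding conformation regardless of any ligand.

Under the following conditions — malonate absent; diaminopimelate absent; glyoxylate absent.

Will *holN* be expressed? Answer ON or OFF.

Glyoxylate is absent, so KosM is inactive.
SibC is constitutively active in this strain.
With repressor SibC bound, *nerF* is not transcribed.
So NerF is not produced.
Required activator KosM is absent, so *lutA* is not transcribed.
So LutA is not produced.
Malonate is absent, so KulF is inactive.
With no repressor bound, *holN* is transcribed.

ON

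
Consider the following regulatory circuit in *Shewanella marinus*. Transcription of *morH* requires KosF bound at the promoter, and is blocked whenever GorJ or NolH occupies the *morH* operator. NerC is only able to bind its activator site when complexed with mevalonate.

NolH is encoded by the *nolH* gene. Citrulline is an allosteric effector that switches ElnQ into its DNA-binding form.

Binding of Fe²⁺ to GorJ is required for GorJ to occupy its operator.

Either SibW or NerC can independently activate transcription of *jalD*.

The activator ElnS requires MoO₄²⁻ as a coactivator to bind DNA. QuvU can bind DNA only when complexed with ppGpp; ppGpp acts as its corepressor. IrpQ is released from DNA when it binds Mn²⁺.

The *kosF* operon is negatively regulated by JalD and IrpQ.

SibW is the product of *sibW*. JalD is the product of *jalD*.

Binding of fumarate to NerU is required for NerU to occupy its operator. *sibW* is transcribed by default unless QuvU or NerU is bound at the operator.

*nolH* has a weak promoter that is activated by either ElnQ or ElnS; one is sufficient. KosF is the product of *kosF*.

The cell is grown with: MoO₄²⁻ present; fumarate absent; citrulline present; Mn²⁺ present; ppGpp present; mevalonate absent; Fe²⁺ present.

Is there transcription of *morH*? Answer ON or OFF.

OFF

Fe²⁺ is present, so GorJ is active.
ppGpp is present, so QuvU is active.
Fumarate is absent, so NerU is inactive.
With repressor QuvU bound, *sibW* is not transcribed.
So SibW is not produced.
Mevalonate is absent, so NerC is inactive.
No activator is available at the *jalD* promoter, so *jalD* is not transcribed.
So JalD is not produced.
Mn²⁺ is present, so IrpQ is inactive.
With no repressor bound, *kosF* is transcribed.
So KosF is produced and active.
Citrulline is present, so ElnQ is active.
MoO₄²⁻ is present, so ElnS is active.
Activator ElnQ is present, so *nolH* is transcribed.
So NolH is produced and active.
With repressor GorJ bound, *morH* is not transcribed.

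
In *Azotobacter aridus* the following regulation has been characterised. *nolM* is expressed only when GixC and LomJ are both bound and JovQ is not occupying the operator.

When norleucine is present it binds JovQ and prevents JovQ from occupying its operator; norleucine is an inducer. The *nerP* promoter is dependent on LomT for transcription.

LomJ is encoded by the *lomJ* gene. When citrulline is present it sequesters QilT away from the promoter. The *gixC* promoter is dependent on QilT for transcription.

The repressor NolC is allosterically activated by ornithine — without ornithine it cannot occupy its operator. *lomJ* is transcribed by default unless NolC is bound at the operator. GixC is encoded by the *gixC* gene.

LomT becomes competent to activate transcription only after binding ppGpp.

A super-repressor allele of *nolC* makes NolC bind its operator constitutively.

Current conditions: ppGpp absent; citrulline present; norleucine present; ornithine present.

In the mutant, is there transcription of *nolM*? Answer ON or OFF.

Citrulline is present, so QilT is inactive.
Required activator QilT is absent, so *gixC* is not transcribed.
So GixC is not produced.
Norleucine is present, so JovQ is inactive.
NolC is constitutively active in this strain.
With repressor NolC bound, *lomJ* is not transcribed.
So LomJ is not produced.
Required activator GixC is absent, so *nolM* is not transcribed.

OFF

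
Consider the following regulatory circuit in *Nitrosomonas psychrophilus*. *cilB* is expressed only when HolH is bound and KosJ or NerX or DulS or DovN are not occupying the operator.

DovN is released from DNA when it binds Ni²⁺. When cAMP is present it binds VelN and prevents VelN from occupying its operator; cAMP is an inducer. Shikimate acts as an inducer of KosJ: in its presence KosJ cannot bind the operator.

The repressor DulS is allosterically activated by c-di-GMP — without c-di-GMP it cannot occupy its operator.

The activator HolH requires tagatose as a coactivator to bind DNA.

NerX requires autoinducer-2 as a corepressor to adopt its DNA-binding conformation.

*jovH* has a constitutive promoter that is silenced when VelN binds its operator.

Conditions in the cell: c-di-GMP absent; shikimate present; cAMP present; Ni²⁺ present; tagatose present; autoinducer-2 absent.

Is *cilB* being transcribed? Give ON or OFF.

ON

Tagatose is present, so HolH is active.
Shikimate is present, so KosJ is inactive.
Autoinducer-2 is absent, so NerX is inactive.
c-di-GMP is absent, so DulS is inactive.
Ni²⁺ is present, so DovN is inactive.
No repressor is bound and HolH is active, so *cilB* is transcribed.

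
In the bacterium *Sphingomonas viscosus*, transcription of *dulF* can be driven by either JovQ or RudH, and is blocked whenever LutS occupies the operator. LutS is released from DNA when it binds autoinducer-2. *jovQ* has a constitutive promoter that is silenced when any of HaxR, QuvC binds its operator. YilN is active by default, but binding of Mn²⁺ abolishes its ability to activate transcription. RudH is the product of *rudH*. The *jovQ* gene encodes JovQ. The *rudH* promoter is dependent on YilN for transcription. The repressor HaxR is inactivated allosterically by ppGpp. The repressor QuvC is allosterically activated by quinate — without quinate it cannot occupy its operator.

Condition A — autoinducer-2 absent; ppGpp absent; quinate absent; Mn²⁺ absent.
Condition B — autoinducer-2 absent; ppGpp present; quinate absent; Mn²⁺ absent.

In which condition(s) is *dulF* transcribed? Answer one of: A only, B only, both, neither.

Condition A:
Autoinducer-2 is absent, so LutS is active.
ppGpp is absent, so HaxR is active.
Quinate is absent, so QuvC is inactive.
With repressor HaxR bound, *jovQ* is not transcribed.
So JovQ is not produced.
Mn²⁺ is absent, so YilN is active.
No repressor is bound and YilN is active, so *rudH* is transcribed.
So RudH is produced and active.
With repressor LutS bound, *dulF* is not transcribed.
→ *dulF* is OFF in A.
Condition B:
Autoinducer-2 is absent, so LutS is active.
ppGpp is present, so HaxR is inactive.
Quinate is absent, so QuvC is inactive.
With no repressor bound, *jovQ* is transcribed.
So JovQ is produced and active.
Mn²⁺ is absent, so YilN is active.
No repressor is bound and YilN is active, so *rudH* is transcribed.
So RudH is produced and active.
With repressor LutS bound, *dulF* is not transcribed.
→ *dulF* is OFF in B.

neither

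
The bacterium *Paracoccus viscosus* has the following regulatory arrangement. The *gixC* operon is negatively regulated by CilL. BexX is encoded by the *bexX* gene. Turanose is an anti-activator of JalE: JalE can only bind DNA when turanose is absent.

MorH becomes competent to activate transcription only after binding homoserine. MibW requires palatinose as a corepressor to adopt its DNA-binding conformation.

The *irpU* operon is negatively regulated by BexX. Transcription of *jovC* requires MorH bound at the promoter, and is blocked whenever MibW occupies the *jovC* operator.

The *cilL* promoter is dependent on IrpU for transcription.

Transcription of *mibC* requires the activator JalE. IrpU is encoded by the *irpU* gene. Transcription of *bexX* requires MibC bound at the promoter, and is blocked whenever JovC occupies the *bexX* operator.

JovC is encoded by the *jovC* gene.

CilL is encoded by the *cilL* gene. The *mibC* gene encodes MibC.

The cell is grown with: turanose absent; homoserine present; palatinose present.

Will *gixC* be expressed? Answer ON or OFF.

ON

Turanose is absent, so JalE is active.
No repressor is bound and JalE is active, so *mibC* is transcribed.
So MibC is produced and active.
Homoserine is present, so MorH is active.
Palatinose is present, so MibW is active.
With repressor MibW bound, *jovC* is not transcribed.
So JovC is not produced.
No repressor is bound and MibC is active, so *bexX* is transcribed.
So BexX is produced and active.
With repressor BexX bound, *irpU* is not transcribed.
So IrpU is not produced.
Required activator IrpU is absent, so *cilL* is not transcribed.
So CilL is not produced.
With no repressor bound, *gixC* is transcribed.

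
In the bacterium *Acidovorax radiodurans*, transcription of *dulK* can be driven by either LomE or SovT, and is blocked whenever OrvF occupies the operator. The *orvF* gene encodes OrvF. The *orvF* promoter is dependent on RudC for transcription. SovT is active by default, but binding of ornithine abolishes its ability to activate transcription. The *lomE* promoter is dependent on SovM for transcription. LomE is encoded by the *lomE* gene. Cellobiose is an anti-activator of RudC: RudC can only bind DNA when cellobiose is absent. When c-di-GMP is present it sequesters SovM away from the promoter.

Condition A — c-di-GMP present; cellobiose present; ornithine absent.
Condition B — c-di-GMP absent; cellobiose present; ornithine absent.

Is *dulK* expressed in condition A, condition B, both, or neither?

Condition A:
c-di-GMP is present, so SovM is inactive.
Required activator SovM is absent, so *lomE* is not transcribed.
So LomE is not produced.
Cellobiose is present, so RudC is inactive.
Required activator RudC is absent, so *orvF* is not transcribed.
So OrvF is not produced.
Ornithine is absent, so SovT is active.
Activator SovT is present, so *dulK* is transcribed.
→ *dulK* is ON in A.
Condition B:
c-di-GMP is absent, so SovM is active.
No repressor is bound and SovM is active, so *lomE* is transcribed.
So LomE is produced and active.
Cellobiose is present, so RudC is inactive.
Required activator RudC is absent, so *orvF* is not transcribed.
So OrvF is not produced.
Ornithine is absent, so SovT is active.
Activator LomE is present, so *dulK* is transcribed.
→ *dulK* is ON in B.

both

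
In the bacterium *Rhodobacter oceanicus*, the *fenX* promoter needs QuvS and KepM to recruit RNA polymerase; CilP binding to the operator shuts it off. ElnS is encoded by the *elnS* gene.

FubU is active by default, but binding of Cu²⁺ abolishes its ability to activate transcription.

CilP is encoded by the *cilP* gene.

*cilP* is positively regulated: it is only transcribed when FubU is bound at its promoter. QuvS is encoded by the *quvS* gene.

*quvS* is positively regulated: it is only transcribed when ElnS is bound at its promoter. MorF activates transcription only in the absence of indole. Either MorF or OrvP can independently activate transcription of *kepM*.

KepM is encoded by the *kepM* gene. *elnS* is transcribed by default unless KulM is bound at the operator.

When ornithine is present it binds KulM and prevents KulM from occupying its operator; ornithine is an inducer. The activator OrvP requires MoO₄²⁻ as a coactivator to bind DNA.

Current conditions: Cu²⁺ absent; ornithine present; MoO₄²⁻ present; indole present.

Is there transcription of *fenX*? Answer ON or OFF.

Ornithine is present, so KulM is inactive.
With no repressor bound, *elnS* is transcribed.
So ElnS is produced and active.
No repressor is bound and ElnS is active, so *quvS* is transcribed.
So QuvS is produced and active.
Indole is present, so MorF is inactive.
MoO₄²⁻ is present, so OrvP is active.
Activator OrvP is present, so *kepM* is transcribed.
So KepM is produced and active.
Cu²⁺ is absent, so FubU is active.
No repressor is bound and FubU is active, so *cilP* is transcribed.
So CilP is produced and active.
With repressor CilP bound, *fenX* is not transcribed.

OFF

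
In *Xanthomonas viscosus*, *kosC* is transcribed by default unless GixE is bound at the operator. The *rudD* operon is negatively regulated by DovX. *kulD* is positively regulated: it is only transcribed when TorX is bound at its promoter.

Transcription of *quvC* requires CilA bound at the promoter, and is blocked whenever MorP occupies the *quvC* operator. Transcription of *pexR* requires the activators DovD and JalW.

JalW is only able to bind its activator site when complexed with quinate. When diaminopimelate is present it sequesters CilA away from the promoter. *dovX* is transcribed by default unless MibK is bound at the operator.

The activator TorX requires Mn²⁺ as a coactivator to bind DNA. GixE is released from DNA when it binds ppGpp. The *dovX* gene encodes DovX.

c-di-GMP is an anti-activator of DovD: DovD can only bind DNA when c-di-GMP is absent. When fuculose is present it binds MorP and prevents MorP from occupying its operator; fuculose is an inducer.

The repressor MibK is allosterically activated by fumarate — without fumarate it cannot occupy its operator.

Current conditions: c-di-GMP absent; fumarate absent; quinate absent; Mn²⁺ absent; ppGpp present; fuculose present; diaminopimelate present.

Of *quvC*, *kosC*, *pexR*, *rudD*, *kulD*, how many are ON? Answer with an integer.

Diaminopimelate is present, so CilA is inactive.
Fuculose is present, so MorP is inactive.
Required activator CilA is absent, so *quvC* is not transcribed.
→ *quvC* is OFF.
ppGpp is present, so GixE is inactive.
With no repressor bound, *kosC* is transcribed.
→ *kosC* is ON.
c-di-GMP is absent, so DovD is active.
Quinate is absent, so JalW is inactive.
Required activator JalW is absent, so *pexR* is not transcribed.
→ *pexR* is OFF.
Fumarate is absent, so MibK is inactive.
With no repressor bound, *dovX* is transcribed.
So DovX is produced and active.
With repressor DovX bound, *rudD* is not transcribed.
→ *rudD* is OFF.
Mn²⁺ is absent, so TorX is inactive.
Required activator TorX is absent, so *kulD* is not transcribed.
→ *kulD* is OFF.
1 of the 5 genes is transcribed.

1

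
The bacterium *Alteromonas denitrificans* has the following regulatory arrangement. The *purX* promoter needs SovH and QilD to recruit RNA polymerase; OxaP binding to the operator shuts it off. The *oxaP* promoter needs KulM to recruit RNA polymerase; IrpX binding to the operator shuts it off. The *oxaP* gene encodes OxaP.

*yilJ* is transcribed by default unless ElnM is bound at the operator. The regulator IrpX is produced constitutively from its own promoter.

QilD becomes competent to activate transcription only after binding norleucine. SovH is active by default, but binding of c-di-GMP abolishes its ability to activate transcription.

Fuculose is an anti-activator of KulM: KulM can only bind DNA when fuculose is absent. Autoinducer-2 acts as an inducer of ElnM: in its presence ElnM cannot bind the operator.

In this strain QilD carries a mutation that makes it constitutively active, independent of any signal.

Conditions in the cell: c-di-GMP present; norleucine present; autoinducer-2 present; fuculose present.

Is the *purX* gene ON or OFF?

c-di-GMP is present, so SovH is inactive.
QilD is constitutively active in this strain.
IrpX is produced constitutively and is active.
Fuculose is present, so KulM is inactive.
With repressor IrpX bound, *oxaP* is not transcribed.
So OxaP is not produced.
Required activator SovH is absent, so *purX* is not transcribed.

OFF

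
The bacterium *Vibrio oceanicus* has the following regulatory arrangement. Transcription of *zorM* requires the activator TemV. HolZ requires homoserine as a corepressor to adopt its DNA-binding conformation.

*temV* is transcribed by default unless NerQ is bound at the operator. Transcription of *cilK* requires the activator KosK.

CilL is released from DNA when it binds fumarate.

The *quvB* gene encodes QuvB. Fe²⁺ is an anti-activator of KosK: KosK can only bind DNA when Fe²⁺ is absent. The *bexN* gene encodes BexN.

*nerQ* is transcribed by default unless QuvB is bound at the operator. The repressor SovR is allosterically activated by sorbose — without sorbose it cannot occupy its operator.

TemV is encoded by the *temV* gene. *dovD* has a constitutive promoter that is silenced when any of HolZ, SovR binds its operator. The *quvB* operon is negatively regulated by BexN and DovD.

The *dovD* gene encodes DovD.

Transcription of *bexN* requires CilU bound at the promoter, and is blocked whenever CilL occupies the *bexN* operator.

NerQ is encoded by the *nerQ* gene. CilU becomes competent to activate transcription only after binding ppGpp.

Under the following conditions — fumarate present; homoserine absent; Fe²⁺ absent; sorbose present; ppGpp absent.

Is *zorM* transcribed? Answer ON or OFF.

Fumarate is present, so CilL is inactive.
ppGpp is absent, so CilU is inactive.
Required activator CilU is absent, so *bexN* is not transcribed.
So BexN is not produced.
Homoserine is absent, so HolZ is inactive.
Sorbose is present, so SovR is active.
With repressor SovR bound, *dovD* is not transcribed.
So DovD is not produced.
With no repressor bound, *quvB* is transcribed.
So QuvB is produced and active.
With repressor QuvB bound, *nerQ* is not transcribed.
So NerQ is not produced.
With no repressor bound, *temV* is transcribed.
So TemV is produced and active.
No repressor is bound and TemV is active, so *zorM* is transcribed.

ON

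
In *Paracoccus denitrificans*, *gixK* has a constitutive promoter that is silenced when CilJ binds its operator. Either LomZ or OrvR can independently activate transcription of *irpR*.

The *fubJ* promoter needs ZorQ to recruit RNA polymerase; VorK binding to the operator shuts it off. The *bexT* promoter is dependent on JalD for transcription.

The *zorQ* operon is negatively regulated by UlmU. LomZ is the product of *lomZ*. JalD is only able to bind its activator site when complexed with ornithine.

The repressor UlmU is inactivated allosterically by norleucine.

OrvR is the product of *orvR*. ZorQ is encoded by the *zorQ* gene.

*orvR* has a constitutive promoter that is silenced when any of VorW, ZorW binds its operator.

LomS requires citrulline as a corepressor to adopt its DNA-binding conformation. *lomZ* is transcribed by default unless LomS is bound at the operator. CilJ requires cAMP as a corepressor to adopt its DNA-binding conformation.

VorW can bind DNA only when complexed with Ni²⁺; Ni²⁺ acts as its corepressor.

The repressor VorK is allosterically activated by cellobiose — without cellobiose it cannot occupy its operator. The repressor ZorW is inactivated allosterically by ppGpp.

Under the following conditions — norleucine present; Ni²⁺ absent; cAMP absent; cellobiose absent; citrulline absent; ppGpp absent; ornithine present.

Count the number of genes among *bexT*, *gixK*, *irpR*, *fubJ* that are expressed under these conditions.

Ornithine is present, so JalD is active.
No repressor is bound and JalD is active, so *bexT* is transcribed.
→ *bexT* is ON.
cAMP is absent, so CilJ is inactive.
With no repressor bound, *gixK* is transcribed.
→ *gixK* is ON.
Citrulline is absent, so LomS is inactive.
With no repressor bound, *lomZ* is transcribed.
So LomZ is produced and active.
Ni²⁺ is absent, so VorW is inactive.
ppGpp is absent, so ZorW is active.
With repressor ZorW bound, *orvR* is not transcribed.
So OrvR is not produced.
Activator LomZ is present, so *irpR* is transcribed.
→ *irpR* is ON.
Norleucine is present, so UlmU is inactive.
With no repressor bound, *zorQ* is transcribed.
So ZorQ is produced and active.
Cellobiose is absent, so VorK is inactive.
No repressor is bound and ZorQ is active, so *fubJ* is transcribed.
→ *fubJ* is ON.
4 of the 4 genes are transcribed.

4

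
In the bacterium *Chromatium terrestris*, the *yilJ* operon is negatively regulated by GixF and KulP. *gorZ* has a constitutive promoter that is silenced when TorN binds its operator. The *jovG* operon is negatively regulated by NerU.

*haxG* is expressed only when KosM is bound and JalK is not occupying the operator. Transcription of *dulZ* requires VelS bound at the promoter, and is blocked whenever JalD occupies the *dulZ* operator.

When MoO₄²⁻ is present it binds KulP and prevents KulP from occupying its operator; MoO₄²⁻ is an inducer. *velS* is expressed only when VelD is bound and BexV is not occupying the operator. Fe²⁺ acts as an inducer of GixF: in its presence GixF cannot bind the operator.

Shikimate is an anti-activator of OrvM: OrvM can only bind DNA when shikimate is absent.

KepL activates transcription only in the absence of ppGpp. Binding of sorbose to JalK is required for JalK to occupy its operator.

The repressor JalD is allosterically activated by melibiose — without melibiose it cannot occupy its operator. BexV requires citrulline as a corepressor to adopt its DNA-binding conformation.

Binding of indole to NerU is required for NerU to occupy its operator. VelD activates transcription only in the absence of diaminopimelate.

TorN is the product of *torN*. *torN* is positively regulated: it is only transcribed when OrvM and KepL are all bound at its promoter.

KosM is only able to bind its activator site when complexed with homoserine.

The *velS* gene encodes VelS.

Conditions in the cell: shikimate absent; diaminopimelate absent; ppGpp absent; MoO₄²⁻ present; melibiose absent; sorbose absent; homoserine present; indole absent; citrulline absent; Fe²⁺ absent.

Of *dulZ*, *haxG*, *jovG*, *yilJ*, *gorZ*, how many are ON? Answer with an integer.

3

Citrulline is absent, so BexV is inactive.
Diaminopimelate is absent, so VelD is active.
No repressor is bound and VelD is active, so *velS* is transcribed.
So VelS is produced and active.
Melibiose is absent, so JalD is inactive.
No repressor is bound and VelS is active, so *dulZ* is transcribed.
→ *dulZ* is ON.
Sorbose is absent, so JalK is inactive.
Homoserine is present, so KosM is active.
No repressor is bound and KosM is active, so *haxG* is transcribed.
→ *haxG* is ON.
Indole is absent, so NerU is inactive.
With no repressor bound, *jovG* is transcribed.
→ *jovG* is ON.
Fe²⁺ is absent, so GixF is active.
MoO₄²⁻ is present, so KulP is inactive.
With repressor GixF bound, *yilJ* is not transcribed.
→ *yilJ* is OFF.
Shikimate is absent, so OrvM is active.
ppGpp is absent, so KepL is active.
No repressor is bound and OrvM and KepL are active, so *torN* is transcribed.
So TorN is produced and active.
With repressor TorN bound, *gorZ* is not transcribed.
→ *gorZ* is OFF.
3 of the 5 genes are transcribed.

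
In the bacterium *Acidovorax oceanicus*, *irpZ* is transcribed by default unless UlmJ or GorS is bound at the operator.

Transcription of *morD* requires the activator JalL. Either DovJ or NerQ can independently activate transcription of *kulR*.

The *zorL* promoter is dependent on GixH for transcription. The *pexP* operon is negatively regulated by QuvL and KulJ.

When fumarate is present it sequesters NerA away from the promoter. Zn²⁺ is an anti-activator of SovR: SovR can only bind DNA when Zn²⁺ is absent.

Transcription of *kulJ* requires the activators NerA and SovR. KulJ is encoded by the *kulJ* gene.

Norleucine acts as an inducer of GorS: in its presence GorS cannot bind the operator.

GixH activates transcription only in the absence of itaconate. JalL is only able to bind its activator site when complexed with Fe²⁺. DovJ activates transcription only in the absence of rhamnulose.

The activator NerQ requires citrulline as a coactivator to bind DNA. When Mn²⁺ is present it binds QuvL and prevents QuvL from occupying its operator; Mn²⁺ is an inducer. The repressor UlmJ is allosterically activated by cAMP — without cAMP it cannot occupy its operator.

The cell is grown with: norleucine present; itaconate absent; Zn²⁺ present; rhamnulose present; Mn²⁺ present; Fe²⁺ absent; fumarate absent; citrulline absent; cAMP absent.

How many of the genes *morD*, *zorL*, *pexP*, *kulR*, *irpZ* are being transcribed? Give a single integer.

Fe²⁺ is absent, so JalL is inactive.
Required activator JalL is absent, so *morD* is not transcribed.
→ *morD* is OFF.
Itaconate is absent, so GixH is active.
No repressor is bound and GixH is active, so *zorL* is transcribed.
→ *zorL* is ON.
Mn²⁺ is present, so QuvL is inactive.
Fumarate is absent, so NerA is active.
Zn²⁺ is present, so SovR is inactive.
Required activator SovR is absent, so *kulJ* is not transcribed.
So KulJ is not produced.
With no repressor bound, *pexP* is transcribed.
→ *pexP* is ON.
Rhamnulose is present, so DovJ is inactive.
Citrulline is absent, so NerQ is inactive.
No activator is available at the *kulR* promoter, so *kulR* is not transcribed.
→ *kulR* is OFF.
cAMP is absent, so UlmJ is inactive.
Norleucine is present, so GorS is inactive.
With no repressor bound, *irpZ* is transcribed.
→ *irpZ* is ON.
3 of the 5 genes are transcribed.

3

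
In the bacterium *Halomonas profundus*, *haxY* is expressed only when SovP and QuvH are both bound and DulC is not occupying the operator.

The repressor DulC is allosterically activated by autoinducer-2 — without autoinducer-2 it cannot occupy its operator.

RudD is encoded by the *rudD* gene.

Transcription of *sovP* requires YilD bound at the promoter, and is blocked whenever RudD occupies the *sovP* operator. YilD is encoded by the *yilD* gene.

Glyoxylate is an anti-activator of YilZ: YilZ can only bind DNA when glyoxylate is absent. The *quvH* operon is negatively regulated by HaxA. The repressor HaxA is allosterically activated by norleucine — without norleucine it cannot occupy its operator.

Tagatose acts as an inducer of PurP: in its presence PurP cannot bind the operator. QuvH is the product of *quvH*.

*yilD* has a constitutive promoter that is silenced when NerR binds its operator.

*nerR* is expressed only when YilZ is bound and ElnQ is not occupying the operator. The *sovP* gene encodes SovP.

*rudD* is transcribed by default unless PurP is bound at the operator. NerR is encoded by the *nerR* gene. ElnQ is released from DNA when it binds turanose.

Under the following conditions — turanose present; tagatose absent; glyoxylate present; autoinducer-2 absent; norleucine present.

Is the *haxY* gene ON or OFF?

Glyoxylate is present, so YilZ is inactive.
Turanose is present, so ElnQ is inactive.
Required activator YilZ is absent, so *nerR* is not transcribed.
So NerR is not produced.
With no repressor bound, *yilD* is transcribed.
So YilD is produced and active.
Tagatose is absent, so PurP is active.
With repressor PurP bound, *rudD* is not transcribed.
So RudD is not produced.
No repressor is bound and YilD is active, so *sovP* is transcribed.
So SovP is produced and active.
Autoinducer-2 is absent, so DulC is inactive.
Norleucine is present, so HaxA is active.
With repressor HaxA bound, *quvH* is not transcribed.
So QuvH is not produced.
Required activator QuvH is absent, so *haxY* is not transcribed.

OFF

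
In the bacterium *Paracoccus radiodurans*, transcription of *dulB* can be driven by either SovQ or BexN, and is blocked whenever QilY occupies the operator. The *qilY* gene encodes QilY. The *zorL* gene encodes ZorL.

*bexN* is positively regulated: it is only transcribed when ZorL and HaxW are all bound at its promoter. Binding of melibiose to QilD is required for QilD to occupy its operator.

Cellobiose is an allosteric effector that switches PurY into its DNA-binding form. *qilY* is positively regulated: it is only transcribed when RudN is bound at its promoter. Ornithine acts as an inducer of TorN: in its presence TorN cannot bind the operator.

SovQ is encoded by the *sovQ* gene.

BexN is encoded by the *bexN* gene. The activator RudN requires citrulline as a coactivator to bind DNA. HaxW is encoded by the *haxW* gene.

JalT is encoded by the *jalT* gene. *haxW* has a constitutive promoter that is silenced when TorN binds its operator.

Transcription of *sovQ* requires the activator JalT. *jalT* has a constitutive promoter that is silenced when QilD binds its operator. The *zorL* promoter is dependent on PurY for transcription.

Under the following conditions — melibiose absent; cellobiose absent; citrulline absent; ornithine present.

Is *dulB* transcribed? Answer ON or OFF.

Citrulline is absent, so RudN is inactive.
Required activator RudN is absent, so *qilY* is not transcribed.
So QilY is not produced.
Melibiose is absent, so QilD is inactive.
With no repressor bound, *jalT* is transcribed.
So JalT is produced and active.
No repressor is bound and JalT is active, so *sovQ* is transcribed.
So SovQ is produced and active.
Cellobiose is absent, so PurY is inactive.
Required activator PurY is absent, so *zorL* is not transcribed.
So ZorL is not produced.
Ornithine is present, so TorN is inactive.
With no repressor bound, *haxW* is transcribed.
So HaxW is produced and active.
Required activator ZorL is absent, so *bexN* is not transcribed.
So BexN is not produced.
Activator SovQ is present, so *dulB* is transcribed.

ON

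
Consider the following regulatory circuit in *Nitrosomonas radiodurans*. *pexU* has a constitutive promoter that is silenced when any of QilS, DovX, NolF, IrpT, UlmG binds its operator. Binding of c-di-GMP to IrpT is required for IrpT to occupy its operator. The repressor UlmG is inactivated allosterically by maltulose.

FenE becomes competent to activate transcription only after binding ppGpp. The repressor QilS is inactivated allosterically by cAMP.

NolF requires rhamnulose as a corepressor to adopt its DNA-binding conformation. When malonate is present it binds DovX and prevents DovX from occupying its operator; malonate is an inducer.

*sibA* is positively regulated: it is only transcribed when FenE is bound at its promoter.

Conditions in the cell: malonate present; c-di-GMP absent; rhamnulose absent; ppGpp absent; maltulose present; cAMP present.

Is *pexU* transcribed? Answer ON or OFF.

cAMP is present, so QilS is inactive.
Malonate is present, so DovX is inactive.
Rhamnulose is absent, so NolF is inactive.
c-di-GMP is absent, so IrpT is inactive.
Maltulose is present, so UlmG is inactive.
With no repressor bound, *pexU* is transcribed.

ON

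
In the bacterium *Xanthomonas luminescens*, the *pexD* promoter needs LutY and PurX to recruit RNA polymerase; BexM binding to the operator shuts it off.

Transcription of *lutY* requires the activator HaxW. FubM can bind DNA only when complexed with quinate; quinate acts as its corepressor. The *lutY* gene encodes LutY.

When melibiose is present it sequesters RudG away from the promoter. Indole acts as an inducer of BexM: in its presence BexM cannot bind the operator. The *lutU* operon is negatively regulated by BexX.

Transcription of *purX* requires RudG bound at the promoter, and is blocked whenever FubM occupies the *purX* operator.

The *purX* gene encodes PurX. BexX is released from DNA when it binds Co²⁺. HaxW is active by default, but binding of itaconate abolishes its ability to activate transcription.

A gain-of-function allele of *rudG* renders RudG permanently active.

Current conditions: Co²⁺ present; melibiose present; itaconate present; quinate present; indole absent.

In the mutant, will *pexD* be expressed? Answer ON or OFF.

Itaconate is present, so HaxW is inactive.
Required activator HaxW is absent, so *lutY* is not transcribed.
So LutY is not produced.
RudG is constitutively active in this strain.
Quinate is present, so FubM is active.
With repressor FubM bound, *purX* is not transcribed.
So PurX is not produced.
Indole is absent, so BexM is active.
With repressor BexM bound, *pexD* is not transcribed.

OFF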